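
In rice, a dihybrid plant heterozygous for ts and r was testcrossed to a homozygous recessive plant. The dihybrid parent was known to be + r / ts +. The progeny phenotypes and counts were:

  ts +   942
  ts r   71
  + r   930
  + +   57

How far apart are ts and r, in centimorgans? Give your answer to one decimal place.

The recombinant classes are + + and ts r: 57 + 71 = 128.
Recombination frequency = 128/2000 = 0.0640 ≈ 6.4%, i.e. 6.4 centimorgans.

6.4 centimorgans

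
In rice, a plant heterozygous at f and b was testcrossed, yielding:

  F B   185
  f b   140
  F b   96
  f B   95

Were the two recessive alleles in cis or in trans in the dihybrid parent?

cis

The two most frequent classes are F B (185) and f b (140); these are the parental (non-recombinant) types.
So the F1 carried F B on one chromosome and f b on the other — the recessive alleles are on the same chromosome (cis / coupling).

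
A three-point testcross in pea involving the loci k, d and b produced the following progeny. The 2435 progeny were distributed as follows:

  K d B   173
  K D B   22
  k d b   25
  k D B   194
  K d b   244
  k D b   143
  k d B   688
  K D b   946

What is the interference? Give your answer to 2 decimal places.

0.35

The two most frequent reciprocal classes, k d B and K D b, are the parental types, so the F1 was k d B / K D b.
The two rarest classes, k d b and K D B, are the double crossovers. Comparing them with the parentals, only the b allele has switched, so b is the middle locus and the order is k – b – d.
k–b: (316 + 47)/2435 = 0.1491; b–d: (438 + 47)/2435 = 0.1992.
Expected DCO frequency = 0.1491 × 0.1992 ≈ 0.02970; observed = 47/2435 ≈ 0.01930.
Coefficient of coincidence = 0.01930/0.02970 ≈ 0.65; interference = 1 − 0.65 = 0.35.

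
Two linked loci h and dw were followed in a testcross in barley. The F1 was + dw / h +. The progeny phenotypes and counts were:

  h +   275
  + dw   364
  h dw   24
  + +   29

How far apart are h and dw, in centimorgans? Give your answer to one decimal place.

The recombinant classes are + + and h dw: 29 + 24 = 53.
Recombination frequency = 53/692 = 0.0766 ≈ 7.7%, i.e. 7.7 centimorgans.

7.7 centimorgans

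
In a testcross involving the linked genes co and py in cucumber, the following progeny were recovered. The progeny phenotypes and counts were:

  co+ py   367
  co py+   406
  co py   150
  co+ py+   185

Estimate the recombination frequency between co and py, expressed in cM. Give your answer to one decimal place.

The two most frequent classes, co+ py (367) and co py+ (406), are the parental types, so the F1 was co+ py / co py+.
The recombinant classes are co+ py+ and co py: 185 + 150 = 335.
Recombination frequency = 335/1108 = 0.3023 ≈ 30.2%, i.e. 30.2 cM.

30.2 cM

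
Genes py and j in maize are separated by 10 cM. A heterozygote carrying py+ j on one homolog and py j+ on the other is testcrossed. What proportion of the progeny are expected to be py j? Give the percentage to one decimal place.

A map distance of 10 cM corresponds to a recombination frequency of 0.100.
The F1 is py+ j / py j+, so py j is a recombinant gamete class with expected frequency r/2 = 0.100/2 = 0.0500.
That is 0.0500 = 5.0% of the progeny.

5.0%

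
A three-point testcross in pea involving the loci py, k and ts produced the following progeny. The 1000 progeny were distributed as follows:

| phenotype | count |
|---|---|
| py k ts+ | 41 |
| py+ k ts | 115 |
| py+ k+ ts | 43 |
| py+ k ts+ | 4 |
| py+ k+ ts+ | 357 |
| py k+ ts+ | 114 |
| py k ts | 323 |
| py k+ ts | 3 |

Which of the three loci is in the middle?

The two most frequent reciprocal classes, py+ k+ ts+ and py k ts, are the parental types, so the F1 was py+ k+ ts+ / py k ts.
The two rarest classes, py+ k ts+ and py k+ ts, are the double crossovers. Comparing them with the parentals, only the k allele has switched, so k is the middle locus and the order is ts – k – py.

k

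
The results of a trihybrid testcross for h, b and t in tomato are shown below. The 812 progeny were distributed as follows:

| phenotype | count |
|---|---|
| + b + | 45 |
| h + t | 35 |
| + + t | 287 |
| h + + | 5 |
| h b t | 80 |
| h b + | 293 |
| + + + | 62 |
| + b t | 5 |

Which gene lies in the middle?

b

The two most frequent reciprocal classes, h b + and + + t, are the parental types, so the F1 was h b + / + + t.
The two rarest classes, h + + and + b t, are the double crossovers. Comparing them with the parentals, only the b allele has switched, so b is the middle locus and the order is h – b – t.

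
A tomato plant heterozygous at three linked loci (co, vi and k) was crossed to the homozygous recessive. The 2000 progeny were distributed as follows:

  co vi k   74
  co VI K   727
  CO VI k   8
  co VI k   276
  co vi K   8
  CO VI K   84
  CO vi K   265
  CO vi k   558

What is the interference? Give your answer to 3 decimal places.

0.670

The two most frequent reciprocal classes, CO vi k and co VI K, are the parental types, so the F1 was CO vi k / co VI K.
The two rarest classes, CO VI k and co vi K, are the double crossovers. Comparing them with the parentals, only the vi allele has switched, so vi is the middle locus and the order is co – vi – k.
co–vi: (158 + 16)/2000 = 0.0870; vi–k: (541 + 16)/2000 = 0.2785.
Expected DCO frequency = 0.0870 × 0.2785 ≈ 0.02423; observed = 16/2000 ≈ 0.00800.
Coefficient of coincidence = 0.00800/0.02423 ≈ 0.330; interference = 1 − 0.330 = 0.670.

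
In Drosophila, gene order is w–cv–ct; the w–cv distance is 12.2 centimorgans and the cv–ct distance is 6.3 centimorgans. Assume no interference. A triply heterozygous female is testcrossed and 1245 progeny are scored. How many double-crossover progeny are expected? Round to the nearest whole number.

10

Map distances give recombination frequencies of 0.122 and 0.063 for the two intervals.
With no interference, expected double-crossover frequency = 0.122 × 0.063 = 0.00769.
Expected number = 0.00769 × 1245 = 9.57 ≈ 10.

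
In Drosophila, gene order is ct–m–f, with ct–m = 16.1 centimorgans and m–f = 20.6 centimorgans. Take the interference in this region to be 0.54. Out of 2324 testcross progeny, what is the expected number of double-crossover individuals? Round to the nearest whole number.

35

Map distances give recombination frequencies of 0.161 and 0.206 for the two intervals.
With interference 0.54 (so coincidence = 0.46), expected double-crossover frequency = 0.161 × 0.206 × 0.46 = 0.01526.
Expected number = 0.01526 × 2324 = 35.46 ≈ 35.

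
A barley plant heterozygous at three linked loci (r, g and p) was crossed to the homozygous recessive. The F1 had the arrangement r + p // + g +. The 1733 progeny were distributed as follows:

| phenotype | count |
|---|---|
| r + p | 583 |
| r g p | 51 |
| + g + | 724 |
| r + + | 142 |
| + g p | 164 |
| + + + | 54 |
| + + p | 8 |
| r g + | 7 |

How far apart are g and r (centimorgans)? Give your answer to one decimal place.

The two rarest classes, + + p and r g +, are the double crossovers. Comparing them with the parentals, only the r allele has switched, so r is the middle locus and the order is g – r – p.
Crossovers in the g–r interval produce the single-crossover classes r g p and + + + (51 + 54 = 105) plus the double crossovers (15).
RF(g–r) = (105 + 15) / 1733 = 120/1733 = 0.0692 → 6.9 centimorgans.

6.9 centimorgans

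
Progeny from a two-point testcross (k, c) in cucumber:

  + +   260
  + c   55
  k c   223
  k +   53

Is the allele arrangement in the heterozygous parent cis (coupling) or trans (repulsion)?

The two most frequent classes are + + (260) and k c (223); these are the parental (non-recombinant) types.
So the F1 carried + + on one chromosome and k c on the other — the recessive alleles are on the same chromosome (cis / coupling).

cis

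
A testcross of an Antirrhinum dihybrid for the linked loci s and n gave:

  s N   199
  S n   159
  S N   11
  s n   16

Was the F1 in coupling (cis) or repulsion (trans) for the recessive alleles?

trans

The two most frequent classes are S n (159) and s N (199); these are the parental (non-recombinant) types.
So the F1 carried S n on one chromosome and s N on the other — the recessive alleles are on opposite chromosomes (trans / repulsion).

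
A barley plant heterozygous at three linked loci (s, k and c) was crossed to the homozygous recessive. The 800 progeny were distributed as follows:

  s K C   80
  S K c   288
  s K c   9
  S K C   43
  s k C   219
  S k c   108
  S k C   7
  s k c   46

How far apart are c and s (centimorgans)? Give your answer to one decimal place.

The two most frequent reciprocal classes, S K c and s k C, are the parental types, so the F1 was S K c / s k C.
The two rarest classes, s K c and S k C, are the double crossovers. Comparing them with the parentals, only the s allele has switched, so s is the middle locus and the order is c – s – k.
Crossovers in the c–s interval produce the single-crossover classes S K C and s k c (43 + 46 = 89) plus the double crossovers (16).
RF(c–s) = (89 + 16) / 800 = 105/800 = 0.1313 → 13.1 centimorgans.

13.1 centimorgans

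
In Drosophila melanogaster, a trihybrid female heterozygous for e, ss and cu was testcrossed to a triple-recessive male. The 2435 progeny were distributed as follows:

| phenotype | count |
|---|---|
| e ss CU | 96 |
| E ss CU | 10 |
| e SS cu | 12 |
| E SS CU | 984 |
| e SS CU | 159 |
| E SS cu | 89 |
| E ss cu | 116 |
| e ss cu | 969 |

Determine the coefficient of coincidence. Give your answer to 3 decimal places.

0.871

The two most frequent reciprocal classes, e ss cu and E SS CU, are the parental types, so the F1 was e ss cu / E SS CU.
The two rarest classes, e SS cu and E ss CU, are the double crossovers. Comparing them with the parentals, only the ss allele has switched, so ss is the middle locus and the order is e – ss – cu.
e–ss: (275 + 22)/2435 = 0.1220; ss–cu: (185 + 22)/2435 = 0.0850.
Expected DCO frequency = 0.1220 × 0.0850 ≈ 0.01037; observed = 22/2435 ≈ 0.00903.
Coefficient of coincidence = 0.00903/0.01037 ≈ 0.871.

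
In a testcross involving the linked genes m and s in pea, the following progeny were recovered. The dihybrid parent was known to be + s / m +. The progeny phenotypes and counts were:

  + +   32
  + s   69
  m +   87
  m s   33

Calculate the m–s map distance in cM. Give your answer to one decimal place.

The recombinant classes are + + and m s: 32 + 33 = 65.
Recombination frequency = 65/221 = 0.2941 ≈ 29.4%, i.e. 29.4 cM.

29.4 cM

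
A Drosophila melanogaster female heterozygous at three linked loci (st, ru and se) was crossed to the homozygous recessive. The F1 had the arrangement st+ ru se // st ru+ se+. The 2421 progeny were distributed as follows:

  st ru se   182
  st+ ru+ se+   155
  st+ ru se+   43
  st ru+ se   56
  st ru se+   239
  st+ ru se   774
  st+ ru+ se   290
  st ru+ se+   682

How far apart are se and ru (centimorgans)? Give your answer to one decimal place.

25.9 centimorgans

The two rarest classes, st+ ru se+ and st ru+ se, are the double crossovers. Comparing them with the parentals, only the se allele has switched, so se is the middle locus and the order is st – se – ru.
Crossovers in the se–ru interval produce the single-crossover classes st+ ru+ se and st ru se+ (290 + 239 = 529) plus the double crossovers (99).
RF(se–ru) = (529 + 99) / 2421 = 628/2421 = 0.2594 → 25.9 centimorgans.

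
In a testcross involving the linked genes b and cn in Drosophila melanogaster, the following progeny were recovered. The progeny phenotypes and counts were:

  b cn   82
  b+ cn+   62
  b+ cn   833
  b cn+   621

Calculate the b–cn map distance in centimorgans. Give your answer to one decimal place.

9.0 centimorgans

The two most frequent classes, b+ cn (833) and b cn+ (621), are the parental types, so the F1 was b+ cn / b cn+.
The recombinant classes are b+ cn+ and b cn: 62 + 82 = 144.
Recombination frequency = 144/1598 = 0.0901 ≈ 9.0%, i.e. 9.0 centimorgans.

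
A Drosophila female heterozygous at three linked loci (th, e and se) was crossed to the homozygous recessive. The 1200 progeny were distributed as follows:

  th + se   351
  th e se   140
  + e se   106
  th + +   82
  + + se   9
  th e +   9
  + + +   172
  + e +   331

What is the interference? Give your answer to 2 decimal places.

The two most frequent reciprocal classes, + e + and th + se, are the parental types, so the F1 was + e + / th + se.
The two rarest classes, th e + and + + se, are the double crossovers. Comparing them with the parentals, only the th allele has switched, so th is the middle locus and the order is se – th – e.
se–th: (188 + 18)/1200 = 0.1717; th–e: (312 + 18)/1200 = 0.2750.
Expected DCO frequency = 0.1717 × 0.2750 ≈ 0.04722; observed = 18/1200 ≈ 0.01500.
Coefficient of coincidence = 0.01500/0.04722 ≈ 0.32; interference = 1 − 0.32 = 0.68.

0.68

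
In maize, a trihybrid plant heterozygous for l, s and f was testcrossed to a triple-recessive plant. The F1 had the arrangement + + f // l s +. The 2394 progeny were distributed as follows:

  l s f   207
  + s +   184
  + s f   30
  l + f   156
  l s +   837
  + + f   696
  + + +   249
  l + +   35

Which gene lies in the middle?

The two rarest classes, + s f and l + +, are the double crossovers. Comparing them with the parentals, only the s allele has switched, so s is the middle locus and the order is l – s – f.

s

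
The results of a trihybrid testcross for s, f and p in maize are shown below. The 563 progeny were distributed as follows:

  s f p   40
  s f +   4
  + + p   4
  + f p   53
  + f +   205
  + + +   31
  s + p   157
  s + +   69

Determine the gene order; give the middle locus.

The two most frequent reciprocal classes, s + p and + f +, are the parental types, so the F1 was s + p / + f +.
The two rarest classes, + + p and s f +, are the double crossovers. Comparing them with the parentals, only the s allele has switched, so s is the middle locus and the order is p – s – f.

s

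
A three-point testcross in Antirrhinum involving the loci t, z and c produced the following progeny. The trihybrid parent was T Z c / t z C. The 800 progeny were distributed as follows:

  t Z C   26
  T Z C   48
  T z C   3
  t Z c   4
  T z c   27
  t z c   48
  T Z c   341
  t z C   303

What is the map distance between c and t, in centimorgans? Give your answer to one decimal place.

12.9 centimorgans

The two rarest classes, t Z c and T z C, are the double crossovers. Comparing them with the parentals, only the t allele has switched, so t is the middle locus and the order is z – t – c.
Crossovers in the t–c interval produce the single-crossover classes T Z C and t z c (48 + 48 = 96) plus the double crossovers (7).
RF(t–c) = (96 + 7) / 800 = 103/800 = 0.1288 → 12.9 centimorgans.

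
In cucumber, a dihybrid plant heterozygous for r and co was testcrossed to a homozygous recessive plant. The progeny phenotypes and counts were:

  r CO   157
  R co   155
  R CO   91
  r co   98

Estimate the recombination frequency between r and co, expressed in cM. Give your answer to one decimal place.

37.7 cM

The two most frequent classes, R co (155) and r CO (157), are the parental types, so the F1 was R co / r CO.
The recombinant classes are R CO and r co: 91 + 98 = 189.
Recombination frequency = 189/501 = 0.3772 ≈ 37.7%, i.e. 37.7 cM.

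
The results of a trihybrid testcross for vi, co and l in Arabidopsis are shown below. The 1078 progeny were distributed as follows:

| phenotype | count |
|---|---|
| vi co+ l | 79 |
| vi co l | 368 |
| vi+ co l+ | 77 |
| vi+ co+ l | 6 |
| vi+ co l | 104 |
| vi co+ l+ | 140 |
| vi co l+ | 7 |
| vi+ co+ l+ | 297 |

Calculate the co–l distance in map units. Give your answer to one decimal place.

15.7 map units

The two most frequent reciprocal classes, vi+ co+ l+ and vi co l, are the parental types, so the F1 was vi+ co+ l+ / vi co l.
The two rarest classes, vi+ co+ l and vi co l+, are the double crossovers. Comparing them with the parentals, only the l allele has switched, so l is the middle locus and the order is co – l – vi.
Crossovers in the co–l interval produce the single-crossover classes vi+ co l+ and vi co+ l (77 + 79 = 156) plus the double crossovers (13).
RF(co–l) = (156 + 13) / 1078 = 169/1078 = 0.1568 → 15.7 map units.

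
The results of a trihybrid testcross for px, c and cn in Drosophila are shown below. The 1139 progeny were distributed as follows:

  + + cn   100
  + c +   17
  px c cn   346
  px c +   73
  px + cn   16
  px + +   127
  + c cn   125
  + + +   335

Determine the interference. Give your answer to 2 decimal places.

0.36

The two most frequent reciprocal classes, + + + and px c cn, are the parental types, so the F1 was + + + / px c cn.
The two rarest classes, + c + and px + cn, are the double crossovers. Comparing them with the parentals, only the c allele has switched, so c is the middle locus and the order is px – c – cn.
px–c: (252 + 33)/1139 = 0.2502; c–cn: (173 + 33)/1139 = 0.1809.
Expected DCO frequency = 0.2502 × 0.1809 ≈ 0.04526; observed = 33/1139 ≈ 0.02897.
Coefficient of coincidence = 0.02897/0.04526 ≈ 0.64; interference = 1 − 0.64 = 0.36.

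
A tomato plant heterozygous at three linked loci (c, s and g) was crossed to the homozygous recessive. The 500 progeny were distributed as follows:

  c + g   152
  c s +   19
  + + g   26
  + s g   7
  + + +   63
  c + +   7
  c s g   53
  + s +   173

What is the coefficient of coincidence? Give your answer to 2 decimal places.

0.91

The two most frequent reciprocal classes, c + g and + s +, are the parental types, so the F1 was c + g / + s +.
The two rarest classes, c + + and + s g, are the double crossovers. Comparing them with the parentals, only the g allele has switched, so g is the middle locus and the order is s – g – c.
s–g: (116 + 14)/500 = 0.2600; g–c: (45 + 14)/500 = 0.1180.
Expected DCO frequency = 0.2600 × 0.1180 ≈ 0.03068; observed = 14/500 ≈ 0.02800.
Coefficient of coincidence = 0.02800/0.03068 ≈ 0.91.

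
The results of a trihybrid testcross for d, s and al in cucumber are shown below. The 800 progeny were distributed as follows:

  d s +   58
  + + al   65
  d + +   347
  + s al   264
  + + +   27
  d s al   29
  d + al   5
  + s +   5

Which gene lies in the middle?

al

The two most frequent reciprocal classes, d + + and + s al, are the parental types, so the F1 was d + + / + s al.
The two rarest classes, d + al and + s +, are the double crossovers. Comparing them with the parentals, only the al allele has switched, so al is the middle locus and the order is s – al – d.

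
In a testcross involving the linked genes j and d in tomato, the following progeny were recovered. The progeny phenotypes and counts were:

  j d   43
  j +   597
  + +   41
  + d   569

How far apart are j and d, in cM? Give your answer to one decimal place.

The two most frequent classes, + d (569) and j + (597), are the parental types, so the F1 was + d / j +.
The recombinant classes are + + and j d: 41 + 43 = 84.
Recombination frequency = 84/1250 = 0.0672 ≈ 6.7%, i.e. 6.7 cM.

6.7 cM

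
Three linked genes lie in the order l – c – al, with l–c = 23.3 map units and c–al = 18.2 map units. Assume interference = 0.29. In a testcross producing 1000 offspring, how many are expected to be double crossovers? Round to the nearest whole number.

Map distances give recombination frequencies of 0.233 and 0.182 for the two intervals.
With interference 0.29 (so coincidence = 0.71), expected double-crossover frequency = 0.233 × 0.182 × 0.71 = 0.03011.
Expected number = 0.03011 × 1000 = 30.11 ≈ 30.

30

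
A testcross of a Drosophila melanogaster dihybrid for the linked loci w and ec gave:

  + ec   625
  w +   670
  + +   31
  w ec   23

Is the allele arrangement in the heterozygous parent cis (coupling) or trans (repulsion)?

The two most frequent classes are + ec (625) and w + (670); these are the parental (non-recombinant) types.
So the F1 carried + ec on one chromosome and w + on the other — the recessive alleles are on opposite chromosomes (trans / repulsion).

trans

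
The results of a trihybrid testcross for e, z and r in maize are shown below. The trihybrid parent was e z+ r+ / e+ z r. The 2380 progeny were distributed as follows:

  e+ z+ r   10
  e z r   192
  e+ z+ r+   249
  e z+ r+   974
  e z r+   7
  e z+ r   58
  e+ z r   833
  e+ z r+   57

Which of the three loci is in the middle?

The two rarest classes, e z r+ and e+ z+ r, are the double crossovers. Comparing them with the parentals, only the z allele has switched, so z is the middle locus and the order is e – z – r.

z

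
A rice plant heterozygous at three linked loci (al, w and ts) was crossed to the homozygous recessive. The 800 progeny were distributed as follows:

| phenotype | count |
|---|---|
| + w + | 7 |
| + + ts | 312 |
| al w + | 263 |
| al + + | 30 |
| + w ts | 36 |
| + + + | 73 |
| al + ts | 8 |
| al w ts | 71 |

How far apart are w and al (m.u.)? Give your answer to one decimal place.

The two most frequent reciprocal classes, + + ts and al w +, are the parental types, so the F1 was + + ts / al w +.
The two rarest classes, al + ts and + w +, are the double crossovers. Comparing them with the parentals, only the al allele has switched, so al is the middle locus and the order is w – al – ts.
Crossovers in the w–al interval produce the single-crossover classes + w ts and al + + (36 + 30 = 66) plus the double crossovers (15).
RF(w–al) = (66 + 15) / 800 = 81/800 = 0.1013 → 10.1 m.u.

10.1 m.u.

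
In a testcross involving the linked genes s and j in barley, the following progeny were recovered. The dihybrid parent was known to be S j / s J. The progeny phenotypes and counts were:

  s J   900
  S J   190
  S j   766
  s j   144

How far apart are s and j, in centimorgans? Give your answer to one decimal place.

16.7 centimorgans

The recombinant classes are S J and s j: 190 + 144 = 334.
Recombination frequency = 334/2000 = 0.1670 ≈ 16.7%, i.e. 16.7 centimorgans.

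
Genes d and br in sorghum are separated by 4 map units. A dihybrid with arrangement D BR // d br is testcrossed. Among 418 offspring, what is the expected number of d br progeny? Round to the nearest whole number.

201

A map distance of 4 map units corresponds to a recombination frequency of 0.040.
The F1 is D BR / d br, so d br is a parental gamete class with expected frequency (1 − r)/2 = 0.960/2 = 0.4800.
Expected number = 0.4800 × 418 = 200.64 ≈ 201.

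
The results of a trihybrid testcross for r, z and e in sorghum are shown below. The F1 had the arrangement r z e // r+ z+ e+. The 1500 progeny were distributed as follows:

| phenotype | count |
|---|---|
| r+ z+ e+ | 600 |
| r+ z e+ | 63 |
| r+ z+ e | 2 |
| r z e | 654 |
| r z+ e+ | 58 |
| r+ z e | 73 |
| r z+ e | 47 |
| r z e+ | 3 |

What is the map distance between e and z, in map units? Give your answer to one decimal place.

The two rarest classes, r z e+ and r+ z+ e, are the double crossovers. Comparing them with the parentals, only the e allele has switched, so e is the middle locus and the order is z – e – r.
Crossovers in the z–e interval produce the single-crossover classes r z+ e and r+ z e+ (47 + 63 = 110) plus the double crossovers (5).
RF(z–e) = (110 + 5) / 1500 = 115/1500 = 0.0767 → 7.7 map units.

7.7 map units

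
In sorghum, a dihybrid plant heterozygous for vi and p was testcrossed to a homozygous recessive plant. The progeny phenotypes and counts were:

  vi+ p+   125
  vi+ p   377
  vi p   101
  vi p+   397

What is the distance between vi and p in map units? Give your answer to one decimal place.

22.6 map units

The two most frequent classes, vi+ p (377) and vi p+ (397), are the parental types, so the F1 was vi+ p / vi p+.
The recombinant classes are vi+ p+ and vi p: 125 + 101 = 226.
Recombination frequency = 226/1000 = 0.2260 ≈ 22.6%, i.e. 22.6 map units.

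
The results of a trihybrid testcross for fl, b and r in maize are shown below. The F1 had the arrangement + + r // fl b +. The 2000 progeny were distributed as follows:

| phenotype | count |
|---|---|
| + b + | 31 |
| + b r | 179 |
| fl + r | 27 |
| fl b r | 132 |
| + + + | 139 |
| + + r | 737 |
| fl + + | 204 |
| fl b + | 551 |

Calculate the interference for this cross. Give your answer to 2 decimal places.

The two rarest classes, fl + r and + b +, are the double crossovers. Comparing them with the parentals, only the fl allele has switched, so fl is the middle locus and the order is b – fl – r.
b–fl: (383 + 58)/2000 = 0.2205; fl–r: (271 + 58)/2000 = 0.1645.
Expected DCO frequency = 0.2205 × 0.1645 ≈ 0.03627; observed = 58/2000 ≈ 0.02900.
Coefficient of coincidence = 0.02900/0.03627 ≈ 0.80; interference = 1 − 0.80 = 0.20.

0.20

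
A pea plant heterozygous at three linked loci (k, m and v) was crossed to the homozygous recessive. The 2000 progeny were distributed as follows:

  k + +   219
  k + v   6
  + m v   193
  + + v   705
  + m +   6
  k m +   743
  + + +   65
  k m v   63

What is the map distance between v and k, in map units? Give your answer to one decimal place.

The two most frequent reciprocal classes, k m + and + + v, are the parental types, so the F1 was k m + / + + v.
The two rarest classes, + m + and k + v, are the double crossovers. Comparing them with the parentals, only the k allele has switched, so k is the middle locus and the order is m – k – v.
Crossovers in the k–v interval produce the single-crossover classes k m v and + + + (63 + 65 = 128) plus the double crossovers (12).
RF(k–v) = (128 + 12) / 2000 = 140/2000 = 0.0700 → 7.0 map units.

7.0 map units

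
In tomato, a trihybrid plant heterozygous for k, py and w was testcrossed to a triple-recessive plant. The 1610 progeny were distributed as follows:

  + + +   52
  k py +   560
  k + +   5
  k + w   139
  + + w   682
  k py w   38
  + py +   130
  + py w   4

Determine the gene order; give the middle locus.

The two most frequent reciprocal classes, + + w and k py +, are the parental types, so the F1 was + + w / k py +.
The two rarest classes, + py w and k + +, are the double crossovers. Comparing them with the parentals, only the py allele has switched, so py is the middle locus and the order is w – py – k.

py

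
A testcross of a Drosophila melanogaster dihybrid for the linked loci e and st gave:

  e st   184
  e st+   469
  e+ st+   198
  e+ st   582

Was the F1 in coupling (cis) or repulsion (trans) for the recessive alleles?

The two most frequent classes are e+ st (582) and e st+ (469); these are the parental (non-recombinant) types.
So the F1 carried e+ st on one chromosome and e st+ on the other — the recessive alleles are on opposite chromosomes (trans / repulsion).

trans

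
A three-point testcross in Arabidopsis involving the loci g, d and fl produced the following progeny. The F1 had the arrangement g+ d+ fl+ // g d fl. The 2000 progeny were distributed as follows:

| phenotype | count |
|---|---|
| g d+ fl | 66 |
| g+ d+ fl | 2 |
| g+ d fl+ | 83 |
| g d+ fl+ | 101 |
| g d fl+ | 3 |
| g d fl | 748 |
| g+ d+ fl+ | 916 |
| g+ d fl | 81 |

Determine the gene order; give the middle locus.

The two rarest classes, g+ d+ fl and g d fl+, are the double crossovers. Comparing them with the parentals, only the fl allele has switched, so fl is the middle locus and the order is g – fl – d.

fl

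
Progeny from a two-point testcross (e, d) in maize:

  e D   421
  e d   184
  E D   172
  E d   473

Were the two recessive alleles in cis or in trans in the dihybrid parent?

The two most frequent classes are E d (473) and e D (421); these are the parental (non-recombinant) types.
So the F1 carried E d on one chromosome and e D on the other — the recessive alleles are on opposite chromosomes (trans / repulsion).

trans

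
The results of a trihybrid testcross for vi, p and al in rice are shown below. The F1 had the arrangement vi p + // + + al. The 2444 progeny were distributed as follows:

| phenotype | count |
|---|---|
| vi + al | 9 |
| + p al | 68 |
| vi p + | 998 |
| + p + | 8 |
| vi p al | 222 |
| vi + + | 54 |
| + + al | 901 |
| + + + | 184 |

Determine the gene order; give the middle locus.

vi

The two rarest classes, + p + and vi + al, are the double crossovers. Comparing them with the parentals, only the vi allele has switched, so vi is the middle locus and the order is al – vi – p.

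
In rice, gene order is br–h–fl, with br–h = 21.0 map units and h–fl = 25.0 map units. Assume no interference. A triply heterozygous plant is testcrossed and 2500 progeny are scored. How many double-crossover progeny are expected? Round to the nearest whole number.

Map distances give recombination frequencies of 0.210 and 0.250 for the two intervals.
With no interference, expected double-crossover frequency = 0.210 × 0.250 = 0.05250.
Expected number = 0.05250 × 2500 = 131.25 ≈ 131.

131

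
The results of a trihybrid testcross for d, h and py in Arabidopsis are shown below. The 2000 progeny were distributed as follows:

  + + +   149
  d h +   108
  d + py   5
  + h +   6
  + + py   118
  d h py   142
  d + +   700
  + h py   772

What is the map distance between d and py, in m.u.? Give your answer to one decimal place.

15.1 m.u.

The two most frequent reciprocal classes, d + + and + h py, are the parental types, so the F1 was d + + / + h py.
The two rarest classes, d + py and + h +, are the double crossovers. Comparing them with the parentals, only the py allele has switched, so py is the middle locus and the order is d – py – h.
Crossovers in the d–py interval produce the single-crossover classes + + + and d h py (149 + 142 = 291) plus the double crossovers (11).
RF(d–py) = (291 + 11) / 2000 = 302/2000 = 0.1510 → 15.1 m.u.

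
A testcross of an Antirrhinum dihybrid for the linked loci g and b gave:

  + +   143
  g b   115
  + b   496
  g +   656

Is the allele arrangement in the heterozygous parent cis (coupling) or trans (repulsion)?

The two most frequent classes are + b (496) and g + (656); these are the parental (non-recombinant) types.
So the F1 carried + b on one chromosome and g + on the other — the recessive alleles are on opposite chromosomes (trans / repulsion).

trans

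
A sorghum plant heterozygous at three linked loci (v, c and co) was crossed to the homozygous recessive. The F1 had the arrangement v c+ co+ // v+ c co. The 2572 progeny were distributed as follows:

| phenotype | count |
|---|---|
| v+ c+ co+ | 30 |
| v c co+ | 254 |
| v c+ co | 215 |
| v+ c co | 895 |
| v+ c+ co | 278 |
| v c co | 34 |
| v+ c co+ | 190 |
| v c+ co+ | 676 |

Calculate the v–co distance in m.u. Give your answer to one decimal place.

The two rarest classes, v+ c+ co+ and v c co, are the double crossovers. Comparing them with the parentals, only the v allele has switched, so v is the middle locus and the order is c – v – co.
Crossovers in the v–co interval produce the single-crossover classes v c+ co and v+ c co+ (215 + 190 = 405) plus the double crossovers (64).
RF(v–co) = (405 + 64) / 2572 = 469/2572 = 0.1823 → 18.2 m.u.

18.2 m.u.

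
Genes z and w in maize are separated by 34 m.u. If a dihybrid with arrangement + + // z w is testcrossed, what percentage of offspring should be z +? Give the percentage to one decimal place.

A map distance of 34 m.u. corresponds to a recombination frequency of 0.340.
The F1 is + + / z w, so z + is a recombinant gamete class with expected frequency r/2 = 0.340/2 = 0.1700.
That is 0.1700 = 17.0% of the progeny.

17.0%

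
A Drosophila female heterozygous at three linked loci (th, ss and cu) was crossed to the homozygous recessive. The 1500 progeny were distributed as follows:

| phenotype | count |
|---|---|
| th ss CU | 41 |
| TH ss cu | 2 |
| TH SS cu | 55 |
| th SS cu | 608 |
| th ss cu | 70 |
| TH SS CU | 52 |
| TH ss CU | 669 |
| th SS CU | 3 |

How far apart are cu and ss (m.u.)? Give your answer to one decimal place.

The two most frequent reciprocal classes, th SS cu and TH ss CU, are the parental types, so the F1 was th SS cu / TH ss CU.
The two rarest classes, th SS CU and TH ss cu, are the double crossovers. Comparing them with the parentals, only the cu allele has switched, so cu is the middle locus and the order is th – cu – ss.
Crossovers in the cu–ss interval produce the single-crossover classes th ss cu and TH SS CU (70 + 52 = 122) plus the double crossovers (5).
RF(cu–ss) = (122 + 5) / 1500 = 127/1500 = 0.0847 → 8.5 m.u.

8.5 m.u.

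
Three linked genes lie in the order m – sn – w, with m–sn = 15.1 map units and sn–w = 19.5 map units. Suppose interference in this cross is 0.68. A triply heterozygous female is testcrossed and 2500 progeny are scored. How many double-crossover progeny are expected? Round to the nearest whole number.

Map distances give recombination frequencies of 0.151 and 0.195 for the two intervals.
With interference 0.68 (so coincidence = 0.32), expected double-crossover frequency = 0.151 × 0.195 × 0.32 = 0.00942.
Expected number = 0.00942 × 2500 = 23.56 ≈ 24.

24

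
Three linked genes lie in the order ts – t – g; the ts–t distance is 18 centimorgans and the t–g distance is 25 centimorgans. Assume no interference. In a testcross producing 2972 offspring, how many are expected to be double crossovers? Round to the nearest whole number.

Map distances give recombination frequencies of 0.180 and 0.250 for the two intervals.
With no interference, expected double-crossover frequency = 0.180 × 0.250 = 0.04500.
Expected number = 0.04500 × 2972 = 133.74 ≈ 134.

134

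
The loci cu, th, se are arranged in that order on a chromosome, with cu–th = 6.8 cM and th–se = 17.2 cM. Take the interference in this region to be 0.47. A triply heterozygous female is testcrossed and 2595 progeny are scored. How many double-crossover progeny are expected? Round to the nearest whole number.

16

Map distances give recombination frequencies of 0.068 and 0.172 for the two intervals.
With interference 0.47 (so coincidence = 0.53), expected double-crossover frequency = 0.068 × 0.172 × 0.53 = 0.00620.
Expected number = 0.00620 × 2595 = 16.09 ≈ 16.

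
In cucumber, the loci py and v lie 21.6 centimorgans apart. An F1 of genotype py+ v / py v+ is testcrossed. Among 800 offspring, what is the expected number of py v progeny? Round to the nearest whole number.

86

A map distance of 21.6 centimorgans corresponds to a recombination frequency of 0.216.
The F1 is py+ v / py v+, so py v is a recombinant gamete class with expected frequency r/2 = 0.216/2 = 0.1080.
Expected number = 0.1080 × 800 = 86.40 ≈ 86.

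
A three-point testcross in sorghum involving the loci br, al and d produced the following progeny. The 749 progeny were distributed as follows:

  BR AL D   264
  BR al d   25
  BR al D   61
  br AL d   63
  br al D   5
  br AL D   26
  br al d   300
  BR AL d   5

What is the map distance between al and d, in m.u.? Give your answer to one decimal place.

The two most frequent reciprocal classes, BR AL D and br al d, are the parental types, so the F1 was BR AL D / br al d.
The two rarest classes, BR AL d and br al D, are the double crossovers. Comparing them with the parentals, only the d allele has switched, so d is the middle locus and the order is br – d – al.
Crossovers in the d–al interval produce the single-crossover classes BR al D and br AL d (61 + 63 = 124) plus the double crossovers (10).
RF(d–al) = (124 + 10) / 749 = 134/749 = 0.1789 → 17.9 m.u.

17.9 m.u.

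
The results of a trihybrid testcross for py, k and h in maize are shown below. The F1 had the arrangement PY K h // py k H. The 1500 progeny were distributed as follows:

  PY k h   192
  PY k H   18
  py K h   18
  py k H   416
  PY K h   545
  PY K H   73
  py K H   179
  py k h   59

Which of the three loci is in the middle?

py

The two rarest classes, py K h and PY k H, are the double crossovers. Comparing them with the parentals, only the py allele has switched, so py is the middle locus and the order is h – py – k.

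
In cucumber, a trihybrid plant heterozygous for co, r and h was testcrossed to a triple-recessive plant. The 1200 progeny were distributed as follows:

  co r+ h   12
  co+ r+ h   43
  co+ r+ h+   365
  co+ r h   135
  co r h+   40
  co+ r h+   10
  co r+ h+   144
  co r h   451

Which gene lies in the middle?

The two most frequent reciprocal classes, co+ r+ h+ and co r h, are the parental types, so the F1 was co+ r+ h+ / co r h.
The two rarest classes, co+ r h+ and co r+ h, are the double crossovers. Comparing them with the parentals, only the r allele has switched, so r is the middle locus and the order is co – r – h.

r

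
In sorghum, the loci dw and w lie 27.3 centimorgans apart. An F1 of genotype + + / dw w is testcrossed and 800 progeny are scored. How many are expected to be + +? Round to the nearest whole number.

A map distance of 27.3 centimorgans corresponds to a recombination frequency of 0.273.
The F1 is + + / dw w, so + + is a parental gamete class with expected frequency (1 − r)/2 = 0.727/2 = 0.3635.
Expected number = 0.3635 × 800 = 290.80 ≈ 291.

291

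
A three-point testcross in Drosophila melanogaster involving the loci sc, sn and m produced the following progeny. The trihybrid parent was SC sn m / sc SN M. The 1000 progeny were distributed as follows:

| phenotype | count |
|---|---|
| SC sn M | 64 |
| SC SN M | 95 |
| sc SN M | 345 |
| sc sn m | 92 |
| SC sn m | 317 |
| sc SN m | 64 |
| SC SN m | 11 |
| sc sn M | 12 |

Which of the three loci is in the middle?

The two rarest classes, SC SN m and sc sn M, are the double crossovers. Comparing them with the parentals, only the sn allele has switched, so sn is the middle locus and the order is m – sn – sc.

sn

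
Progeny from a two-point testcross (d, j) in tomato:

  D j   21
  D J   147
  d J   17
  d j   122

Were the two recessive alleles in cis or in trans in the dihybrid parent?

The two most frequent classes are D J (147) and d j (122); these are the parental (non-recombinant) types.
So the F1 carried D J on one chromosome and d j on the other — the recessive alleles are on the same chromosome (cis / coupling).

cis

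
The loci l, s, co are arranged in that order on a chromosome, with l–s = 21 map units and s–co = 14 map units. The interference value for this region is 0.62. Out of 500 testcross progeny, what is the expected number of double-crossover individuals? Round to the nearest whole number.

Map distances give recombination frequencies of 0.210 and 0.140 for the two intervals.
With interference 0.62 (so coincidence = 0.38), expected double-crossover frequency = 0.210 × 0.140 × 0.38 = 0.01117.
Expected number = 0.01117 × 500 = 5.59 ≈ 6.

6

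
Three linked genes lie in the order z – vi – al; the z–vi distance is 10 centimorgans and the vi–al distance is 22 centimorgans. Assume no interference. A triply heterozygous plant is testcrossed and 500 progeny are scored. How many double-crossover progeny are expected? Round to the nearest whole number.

Map distances give recombination frequencies of 0.100 and 0.220 for the two intervals.
With no interference, expected double-crossover frequency = 0.100 × 0.220 = 0.02200.
Expected number = 0.02200 × 500 = 11.00 ≈ 11.

11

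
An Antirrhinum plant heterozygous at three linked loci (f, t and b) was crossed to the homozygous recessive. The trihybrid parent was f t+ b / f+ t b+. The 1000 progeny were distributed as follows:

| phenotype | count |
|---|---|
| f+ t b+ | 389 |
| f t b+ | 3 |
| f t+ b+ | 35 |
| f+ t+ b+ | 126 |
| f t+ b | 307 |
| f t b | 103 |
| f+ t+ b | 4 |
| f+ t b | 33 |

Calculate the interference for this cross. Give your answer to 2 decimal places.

0.60

The two rarest classes, f+ t+ b and f t b+, are the double crossovers. Comparing them with the parentals, only the f allele has switched, so f is the middle locus and the order is b – f – t.
b–f: (68 + 7)/1000 = 0.0750; f–t: (229 + 7)/1000 = 0.2360.
Expected DCO frequency = 0.0750 × 0.2360 ≈ 0.01770; observed = 7/1000 ≈ 0.00700.
Coefficient of coincidence = 0.00700/0.01770 ≈ 0.40; interference = 1 − 0.40 = 0.60.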